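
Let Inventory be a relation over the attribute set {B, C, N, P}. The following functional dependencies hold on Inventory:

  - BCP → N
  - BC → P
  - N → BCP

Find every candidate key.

N, BC

{N}⁺: N→BCP adds B, C, P → {B, C, N, P}.
{B, C}⁺: BC→P adds P; BCP→N adds N → {B, C, N, P}. Minimal: {C}⁺ = {C}; {B}⁺ = {B} — none reach the full schema.
Any other superkey contains one of these as a subset, so there are no further candidate keys.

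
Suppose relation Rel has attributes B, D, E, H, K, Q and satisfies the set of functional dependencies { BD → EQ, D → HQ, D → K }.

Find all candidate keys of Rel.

{B, D}

Attributes B, D never appear on any right-hand side, so every candidate key must contain {B, D}.
{B, D}⁺ = {B, D, E, H, K, Q}, which is all of the schema, so {B, D} is the only candidate key.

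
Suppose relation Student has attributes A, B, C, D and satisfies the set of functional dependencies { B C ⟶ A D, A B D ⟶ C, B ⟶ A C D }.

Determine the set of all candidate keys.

{B}

Attribute B never appears on the right-hand side of any dependency, so B must belong to every candidate key.
{B}⁺ = {A, B, C, D}, which is all of the schema, so {B} is the only candidate key.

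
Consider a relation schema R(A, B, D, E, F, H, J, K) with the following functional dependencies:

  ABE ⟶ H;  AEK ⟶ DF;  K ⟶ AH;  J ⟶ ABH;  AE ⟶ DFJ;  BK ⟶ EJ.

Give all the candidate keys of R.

(B, K); (E, K); (J, K)

{B, K}⁺: K→AH adds A, H; BK→EJ adds E, J; AEK→DF adds D, F → {A, B, D, E, F, H, J, K}.
{E, K}⁺: K→AH adds A, H; AE→DFJ adds D, F, J; J→ABH adds B → {A, B, D, E, F, H, J, K}.
{J, K}⁺: K→AH adds A, H; J→ABH adds B; BK→EJ adds E; AEK→DF adds D, F → {A, B, D, E, F, H, J, K}.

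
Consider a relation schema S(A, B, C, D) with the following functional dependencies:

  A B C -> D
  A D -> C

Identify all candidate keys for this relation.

ABC, ABD

Attributes A, B never appear on any right-hand side, so every candidate key must contain {A, B}.
{A, B}⁺ = {A, B}, which is not all of the schema, so we must add further attributes.
{A, B, C}⁺: ABC→D adds D → {A, B, C, D}. Minimal: {B, C}⁺ = {B, C}; {A, C}⁺ = {A, C}; {A, B}⁺ = {A, B} — none reach the full schema.
{A, B, D}⁺: AD→C adds C → {A, B, C, D}. Minimal: {B, D}⁺ = {B, D}; {A, D}⁺ = {A, C, D}; {A, B}⁺ = {A, B} — none reach the full schema.
Any other superkey contains one of these as a subset, so there are no further candidate keys.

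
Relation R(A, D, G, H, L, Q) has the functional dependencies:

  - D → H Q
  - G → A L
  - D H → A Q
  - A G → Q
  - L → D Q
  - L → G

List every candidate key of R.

(G), (L)

{G}⁺: G→AL adds A, L; AG→Q adds Q; L→DQ adds D; D→HQ adds H → {A, D, G, H, L, Q}.
{L}⁺: L→DQ adds D, Q; L→G adds G; D→HQ adds H; G→AL adds A → {A, D, G, H, L, Q}.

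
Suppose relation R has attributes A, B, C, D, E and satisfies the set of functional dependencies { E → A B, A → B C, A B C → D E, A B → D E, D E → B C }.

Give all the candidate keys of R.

{A}; {E}

{A}⁺: A→BC adds B, C; ABC→DE adds D, E → {A, B, C, D, E}.
{E}⁺: E→AB adds A, B; A→BC adds C; ABC→DE adds D → {A, B, C, D, E}.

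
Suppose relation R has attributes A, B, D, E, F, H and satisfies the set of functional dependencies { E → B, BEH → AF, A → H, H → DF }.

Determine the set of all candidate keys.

Attribute E never appears on the right-hand side of any dependency, so E must belong to every candidate key.
{E}⁺ = {B, E}, which is not all of the schema, so we must add further attributes.
{A, E}⁺: E→B adds B; A→H adds H; H→DF adds D, F → {A, B, D, E, F, H}.
{E, H}⁺: E→B adds B; BEH→AF adds A, F; H→DF adds D → {A, B, D, E, F, H}.
Any other superkey contains one of these as a subset, so there are no further candidate keys.

(A, E), (E, H)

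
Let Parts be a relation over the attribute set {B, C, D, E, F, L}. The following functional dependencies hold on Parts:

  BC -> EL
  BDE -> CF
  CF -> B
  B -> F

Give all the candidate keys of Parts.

Attribute D never appears on the right-hand side of any dependency, so D must belong to every candidate key.
{D}⁺ = {D}, which is not all of the schema, so we must add further attributes.
{B, C, D}⁺: BC→EL adds E, L; BDE→CF adds F → {B, C, D, E, F, L}. Minimal: {C, D}⁺ = {C, D}; {B, D}⁺ = {B, D, F}; {B, C}⁺ = {B, C, E, F, L} — none reach the full schema.
{B, D, E}⁺: BDE→CF adds C, F; BC→EL adds L → {B, C, D, E, F, L}. Minimal: {D, E}⁺ = {D, E}; {B, E}⁺ = {B, E, F}; {B, D}⁺ = {B, D, F} — none reach the full schema.
{C, D, F}⁺: CF→B adds B; BC→EL adds E, L → {B, C, D, E, F, L}. Minimal: {D, F}⁺ = {D, F}; {C, F}⁺ = {B, C, E, F, L}; {C, D}⁺ = {C, D} — none reach the full schema.
Any other superkey contains one of these as a subset, so there are no further candidate keys.

(B, C, D), (B, D, E), (C, D, F)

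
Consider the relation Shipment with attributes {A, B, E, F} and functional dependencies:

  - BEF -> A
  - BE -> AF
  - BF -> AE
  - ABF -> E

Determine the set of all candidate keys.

{B, E}, {B, F}

Attribute B never appears on the right-hand side of any dependency, so B must belong to every candidate key.
{B}⁺ = {B}, which is not all of the schema, so we must add further attributes.
{B, E}⁺: BE→AF adds A, F → {A, B, E, F}.
{B, F}⁺: BF→AE adds A, E → {A, B, E, F}.
Any other superkey contains one of these as a subset, so there are no further candidate keys.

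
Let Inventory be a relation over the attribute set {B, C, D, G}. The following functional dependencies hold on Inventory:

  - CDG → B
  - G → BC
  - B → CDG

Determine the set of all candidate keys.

{B}⁺: B→CDG adds C, D, G → {B, C, D, G}.
{G}⁺: G→BC adds B, C; B→CDG adds D → {B, C, D, G}.

(B), (G)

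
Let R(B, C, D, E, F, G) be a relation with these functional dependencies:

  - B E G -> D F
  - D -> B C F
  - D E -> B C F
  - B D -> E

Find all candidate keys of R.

Attribute G never appears on the right-hand side of any dependency, so G must belong to every candidate key.
{G}⁺ = {G}, which is not all of the schema, so we must add further attributes.
{D, G}⁺: D→BCF adds B, C, F; BD→E adds E → {B, C, D, E, F, G}. Minimal: {G}⁺ = {G}; {D}⁺ = {B, C, D, E, F} — none reach the full schema.
{B, E, G}⁺: BEG→DF adds D, F; D→BCF adds C → {B, C, D, E, F, G}. Minimal: {E, G}⁺ = {E, G}; {B, G}⁺ = {B, G}; {B, E}⁺ = {B, E} — none reach the full schema.
Any other superkey contains one of these as a subset, so there are no further candidate keys.

DG; BEG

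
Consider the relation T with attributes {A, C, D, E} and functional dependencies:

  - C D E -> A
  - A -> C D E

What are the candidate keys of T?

{A}⁺: A→CDE adds C, D, E → {A, C, D, E}.
{C, D, E}⁺: CDE→A adds A → {A, C, D, E}. Minimal: {D, E}⁺ = {D, E}; {C, E}⁺ = {C, E}; {C, D}⁺ = {C, D} — none reach the full schema.

{A}, {C, D, E}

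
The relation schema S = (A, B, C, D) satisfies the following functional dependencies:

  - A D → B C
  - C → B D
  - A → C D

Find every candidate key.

{A}

Attribute A never appears on the right-hand side of any dependency, so A must belong to every candidate key.
{A}⁺ = {A, B, C, D}, which is all of the schema, so {A} is the only candidate key.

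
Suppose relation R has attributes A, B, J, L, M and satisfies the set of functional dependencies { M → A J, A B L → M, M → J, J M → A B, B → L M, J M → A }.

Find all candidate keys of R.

(B); (M)

{B}⁺: B→LM adds L, M; M→AJ adds A, J → {A, B, J, L, M}.
{M}⁺: M→AJ adds A, J; JM→AB adds B; B→LM adds L → {A, B, J, L, M}.
Any other superkey contains one of these as a subset, so there are no further candidate keys.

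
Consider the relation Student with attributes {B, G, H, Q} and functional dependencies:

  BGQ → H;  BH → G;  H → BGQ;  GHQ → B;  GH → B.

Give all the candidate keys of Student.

{H}⁺: H→BGQ adds B, G, Q → {B, G, H, Q}.
{B, G, Q}⁺: BGQ→H adds H → {B, G, H, Q}. Minimal: {G, Q}⁺ = {G, Q}; {B, Q}⁺ = {B, Q}; {B, G}⁺ = {B, G} — none reach the full schema.

{H}; {B, G, Q}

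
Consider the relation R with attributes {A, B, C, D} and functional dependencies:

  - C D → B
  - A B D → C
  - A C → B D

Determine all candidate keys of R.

AC, ABD

{A, C}⁺: AC→BD adds B, D → {A, B, C, D}. Minimal: {C}⁺ = {C}; {A}⁺ = {A} — none reach the full schema.
{A, B, D}⁺: ABD→C adds C → {A, B, C, D}. Minimal: {B, D}⁺ = {B, D}; {A, D}⁺ = {A, D}; {A, B}⁺ = {A, B} — none reach the full schema.
Any other superkey contains one of these as a subset, so there are no further candidate keys.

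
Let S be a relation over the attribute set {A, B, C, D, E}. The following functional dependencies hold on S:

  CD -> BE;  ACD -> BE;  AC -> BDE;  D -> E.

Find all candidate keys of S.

Attributes A, C never appear on any right-hand side, so every candidate key must contain {A, C}.
{A, C}⁺ = {A, B, C, D, E}, which is all of the schema, so {A, C} is the only candidate key.

{A, C}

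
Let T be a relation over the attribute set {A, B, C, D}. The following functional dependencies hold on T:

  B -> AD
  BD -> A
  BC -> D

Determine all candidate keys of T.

Attributes B, C never appear on any right-hand side, so every candidate key must contain {B, C}.
{B, C}⁺ = {A, B, C, D}, which is all of the schema, so {B, C} is the only candidate key.

{B, C}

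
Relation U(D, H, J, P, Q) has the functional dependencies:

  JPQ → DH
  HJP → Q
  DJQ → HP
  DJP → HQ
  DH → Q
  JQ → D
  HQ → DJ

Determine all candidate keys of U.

{D, H}⁺: DH→Q adds Q; HQ→DJ adds J; DJQ→HP adds P → {D, H, J, P, Q}. Minimal: {H}⁺ = {H}; {D}⁺ = {D} — none reach the full schema.
{H, Q}⁺: HQ→DJ adds D, J; DJQ→HP adds P → {D, H, J, P, Q}. Minimal: {Q}⁺ = {Q}; {H}⁺ = {H} — none reach the full schema.
{J, Q}⁺: JQ→D adds D; DJQ→HP adds H, P → {D, H, J, P, Q}. Minimal: {Q}⁺ = {Q}; {J}⁺ = {J} — none reach the full schema.
{D, J, P}⁺: DJP→HQ adds H, Q → {D, H, J, P, Q}. Minimal: {J, P}⁺ = {J, P}; {D, P}⁺ = {D, P}; {D, J}⁺ = {D, J} — none reach the full schema.
{H, J, P}⁺: HJP→Q adds Q; JQ→D adds D → {D, H, J, P, Q}. Minimal: {J, P}⁺ = {J, P}; {H, P}⁺ = {H, P}; {H, J}⁺ = {H, J} — none reach the full schema.
Any other superkey contains one of these as a subset, so there are no further candidate keys.

{D, H}, {H, Q}, {J, Q}, {D, J, P}, {H, J, P}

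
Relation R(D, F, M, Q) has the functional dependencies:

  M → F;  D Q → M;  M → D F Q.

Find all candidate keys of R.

{M}⁺: M→F adds F; M→DFQ adds D, Q → {D, F, M, Q}.
{D, Q}⁺: DQ→M adds M; M→DFQ adds F → {D, F, M, Q}. Minimal: {Q}⁺ = {Q}; {D}⁺ = {D} — none reach the full schema.

M; DQ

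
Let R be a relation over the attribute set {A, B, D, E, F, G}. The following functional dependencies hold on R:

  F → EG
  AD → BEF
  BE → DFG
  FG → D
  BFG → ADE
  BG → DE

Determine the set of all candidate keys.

{A, D}⁺: AD→BEF adds B, E, F; BE→DFG adds G → {A, B, D, E, F, G}.
{A, F}⁺: F→EG adds E, G; FG→D adds D; AD→BEF adds B → {A, B, D, E, F, G}.
{B, E}⁺: BE→DFG adds D, F, G; BFG→ADE adds A → {A, B, D, E, F, G}.
{B, F}⁺: F→EG adds E, G; BE→DFG adds D; BFG→ADE adds A → {A, B, D, E, F, G}.
{B, G}⁺: BG→DE adds D, E; BE→DFG adds F; BFG→ADE adds A → {A, B, D, E, F, G}.

{A, D}, {A, F}, {B, E}, {B, F}, {B, G}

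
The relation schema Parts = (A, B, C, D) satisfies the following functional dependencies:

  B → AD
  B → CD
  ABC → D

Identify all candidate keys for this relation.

{B}

Attribute B never appears on the right-hand side of any dependency, so B must belong to every candidate key.
{B}⁺ = {A, B, C, D}, which is all of the schema, so {B} is the only candidate key.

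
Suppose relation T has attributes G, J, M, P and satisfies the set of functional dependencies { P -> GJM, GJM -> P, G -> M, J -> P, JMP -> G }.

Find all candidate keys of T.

{J}⁺: J→P adds P; P→GJM adds G, M → {G, J, M, P}.
{P}⁺: P→GJM adds G, J, M → {G, J, M, P}.

{J}, {P}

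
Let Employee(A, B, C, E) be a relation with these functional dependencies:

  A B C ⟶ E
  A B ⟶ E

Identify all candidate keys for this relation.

ABC

{A, B, C}⁺: ABC→E adds E → {A, B, C, E}.
No other minimal superkey exists.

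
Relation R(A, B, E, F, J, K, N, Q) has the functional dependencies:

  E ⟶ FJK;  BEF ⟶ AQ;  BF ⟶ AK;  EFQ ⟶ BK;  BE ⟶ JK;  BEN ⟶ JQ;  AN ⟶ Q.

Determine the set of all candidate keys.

Attributes E, N never appear on any right-hand side, so every candidate key must contain {E, N}.
{E, N}⁺ = {E, F, J, K, N}, which is not all of the schema, so we must add further attributes.
{A, E, N}⁺: E→FJK adds F, J, K; AN→Q adds Q; EFQ→BK adds B → {A, B, E, F, J, K, N, Q}. Minimal: {E, N}⁺ = {E, F, J, K, N}; {A, N}⁺ = {A, N, Q}; {A, E}⁺ = {A, E, F, J, K} — none reach the full schema.
{B, E, N}⁺: E→FJK adds F, J, K; BEF→AQ adds A, Q → {A, B, E, F, J, K, N, Q}. Minimal: {E, N}⁺ = {E, F, J, K, N}; {B, N}⁺ = {B, N}; {B, E}⁺ = {A, B, E, F, J, K, Q} — none reach the full schema.
{E, N, Q}⁺: E→FJK adds F, J, K; EFQ→BK adds B; BEF→AQ adds A → {A, B, E, F, J, K, N, Q}. Minimal: {N, Q}⁺ = {N, Q}; {E, Q}⁺ = {A, B, E, F, J, K, Q}; {E, N}⁺ = {E, F, J, K, N} — none reach the full schema.

{A, E, N}; {B, E, N}; {E, N, Q}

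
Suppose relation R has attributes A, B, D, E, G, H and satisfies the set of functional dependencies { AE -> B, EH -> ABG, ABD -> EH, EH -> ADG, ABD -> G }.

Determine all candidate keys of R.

(E, H), (A, B, D), (A, D, E)

{E, H}⁺: EH→ABG adds A, B, G; EH→ADG adds D → {A, B, D, E, G, H}.
{A, B, D}⁺: ABD→EH adds E, H; EH→ADG adds G → {A, B, D, E, G, H}.
{A, D, E}⁺: AE→B adds B; ABD→EH adds H; EH→ADG adds G → {A, B, D, E, G, H}.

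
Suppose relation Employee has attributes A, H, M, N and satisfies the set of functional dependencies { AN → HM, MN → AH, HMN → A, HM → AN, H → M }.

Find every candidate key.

H, AN, MN

{H}⁺: H→M adds M; HM→AN adds A, N → {A, H, M, N}.
{A, N}⁺: AN→HM adds H, M → {A, H, M, N}.
{M, N}⁺: MN→AH adds A, H → {A, H, M, N}.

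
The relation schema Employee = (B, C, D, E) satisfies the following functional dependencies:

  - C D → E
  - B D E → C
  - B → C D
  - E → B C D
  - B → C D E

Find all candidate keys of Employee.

{B}⁺: B→CD adds C, D; B→CDE adds E → {B, C, D, E}.
{E}⁺: E→BCD adds B, C, D → {B, C, D, E}.
{C, D}⁺: CD→E adds E; E→BCD adds B → {B, C, D, E}. Minimal: {D}⁺ = {D}; {C}⁺ = {C} — none reach the full schema.

{B}, {E}, {C, D}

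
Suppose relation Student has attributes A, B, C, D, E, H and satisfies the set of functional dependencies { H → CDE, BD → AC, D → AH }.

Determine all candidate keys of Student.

Attribute B never appears on the right-hand side of any dependency, so B must belong to every candidate key.
{B}⁺ = {B}, which is not all of the schema, so we must add further attributes.
{B, D}⁺: BD→AC adds A, C; D→AH adds H; H→CDE adds E → {A, B, C, D, E, H}. Minimal: {D}⁺ = {A, C, D, E, H}; {B}⁺ = {B} — none reach the full schema.
{B, H}⁺: H→CDE adds C, D, E; BD→AC adds A → {A, B, C, D, E, H}. Minimal: {H}⁺ = {A, C, D, E, H}; {B}⁺ = {B} — none reach the full schema.
Any other superkey contains one of these as a subset, so there are no further candidate keys.

BD, BH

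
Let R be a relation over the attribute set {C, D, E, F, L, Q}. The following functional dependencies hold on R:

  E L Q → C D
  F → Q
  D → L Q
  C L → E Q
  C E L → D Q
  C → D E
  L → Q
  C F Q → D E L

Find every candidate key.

{C, F}, {D, E, F}, {E, F, L}

Attribute F never appears on the right-hand side of any dependency, so F must belong to every candidate key.
{F}⁺ = {F, Q}, which is not all of the schema, so we must add further attributes.
{C, F}⁺: F→Q adds Q; C→DE adds D, E; CFQ→DEL adds L → {C, D, E, F, L, Q}.
{D, E, F}⁺: F→Q adds Q; D→LQ adds L; ELQ→CD adds C → {C, D, E, F, L, Q}.
{E, F, L}⁺: F→Q adds Q; ELQ→CD adds C, D → {C, D, E, F, L, Q}.
Any other superkey contains one of these as a subset, so there are no further candidate keys.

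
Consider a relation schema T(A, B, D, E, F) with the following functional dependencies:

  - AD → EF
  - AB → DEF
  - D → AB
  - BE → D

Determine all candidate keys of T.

{D}⁺: D→AB adds A, B; AD→EF adds E, F → {A, B, D, E, F}.
{A, B}⁺: AB→DEF adds D, E, F → {A, B, D, E, F}. Minimal: {B}⁺ = {B}; {A}⁺ = {A} — none reach the full schema.
{B, E}⁺: BE→D adds D; D→AB adds A; AD→EF adds F → {A, B, D, E, F}. Minimal: {E}⁺ = {E}; {B}⁺ = {B} — none reach the full schema.

(D), (A, B), (B, E)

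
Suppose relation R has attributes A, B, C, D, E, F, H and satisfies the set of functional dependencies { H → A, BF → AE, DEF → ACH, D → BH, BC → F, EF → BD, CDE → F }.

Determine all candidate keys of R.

{B, C}, {B, F}, {C, D}, {D, F}, {E, F}

{B, C}⁺: BC→F adds F; BF→AE adds A, E; EF→BD adds D; DEF→ACH adds H → {A, B, C, D, E, F, H}. Minimal: {C}⁺ = {C}; {B}⁺ = {B} — none reach the full schema.
{B, F}⁺: BF→AE adds A, E; EF→BD adds D; DEF→ACH adds C, H → {A, B, C, D, E, F, H}. Minimal: {F}⁺ = {F}; {B}⁺ = {B} — none reach the full schema.
{C, D}⁺: D→BH adds B, H; BC→F adds F; H→A adds A; BF→AE adds E → {A, B, C, D, E, F, H}. Minimal: {D}⁺ = {A, B, D, H}; {C}⁺ = {C} — none reach the full schema.
{D, F}⁺: D→BH adds B, H; H→A adds A; BF→AE adds E; DEF→ACH adds C → {A, B, C, D, E, F, H}. Minimal: {F}⁺ = {F}; {D}⁺ = {A, B, D, H} — none reach the full schema.
{E, F}⁺: EF→BD adds B, D; BF→AE adds A; DEF→ACH adds C, H → {A, B, C, D, E, F, H}. Minimal: {F}⁺ = {F}; {E}⁺ = {E} — none reach the full schema.
Any other superkey contains one of these as a subset, so there are no further candidate keys.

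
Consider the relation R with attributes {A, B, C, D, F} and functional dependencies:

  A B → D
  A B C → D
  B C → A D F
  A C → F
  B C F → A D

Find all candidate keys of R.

{B, C}

{B, C}⁺: BC→ADF adds A, D, F → {A, B, C, D, F}.
No other minimal superkey exists.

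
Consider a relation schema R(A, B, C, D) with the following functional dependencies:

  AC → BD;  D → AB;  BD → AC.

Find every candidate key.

{D}⁺: D→AB adds A, B; BD→AC adds C → {A, B, C, D}.
{A, C}⁺: AC→BD adds B, D → {A, B, C, D}. Minimal: {C}⁺ = {C}; {A}⁺ = {A} — none reach the full schema.
Any other superkey contains one of these as a subset, so there are no further candidate keys.

(D), (A, C)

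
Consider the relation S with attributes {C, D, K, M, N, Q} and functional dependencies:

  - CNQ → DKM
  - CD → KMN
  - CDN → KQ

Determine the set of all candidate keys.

(C, D); (C, N, Q)

Attribute C never appears on the right-hand side of any dependency, so C must belong to every candidate key.
{C}⁺ = {C}, which is not all of the schema, so we must add further attributes.
{C, D}⁺: CD→KMN adds K, M, N; CDN→KQ adds Q → {C, D, K, M, N, Q}. Minimal: {D}⁺ = {D}; {C}⁺ = {C} — none reach the full schema.
{C, N, Q}⁺: CNQ→DKM adds D, K, M → {C, D, K, M, N, Q}. Minimal: {N, Q}⁺ = {N, Q}; {C, Q}⁺ = {C, Q}; {C, N}⁺ = {C, N} — none reach the full schema.
Any other superkey contains one of these as a subset, so there are no further candidate keys.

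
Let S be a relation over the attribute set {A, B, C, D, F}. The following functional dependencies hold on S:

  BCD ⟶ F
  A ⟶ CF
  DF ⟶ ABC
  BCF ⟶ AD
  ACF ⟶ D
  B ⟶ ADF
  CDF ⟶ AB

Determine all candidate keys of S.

{A}⁺: A→CF adds C, F; ACF→D adds D; CDF→AB adds B → {A, B, C, D, F}.
{B}⁺: B→ADF adds A, D, F; A→CF adds C → {A, B, C, D, F}.
{D, F}⁺: DF→ABC adds A, B, C → {A, B, C, D, F}. Minimal: {F}⁺ = {F}; {D}⁺ = {D} — none reach the full schema.
Any other superkey contains one of these as a subset, so there are no further candidate keys.

{A}; {B}; {D, F}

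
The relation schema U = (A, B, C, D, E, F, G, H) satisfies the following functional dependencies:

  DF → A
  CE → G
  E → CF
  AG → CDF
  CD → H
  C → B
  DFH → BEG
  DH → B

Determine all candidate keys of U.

(A, E), (A, G), (D, E), (C, D, F), (D, F, G), (D, F, H)

{A, E}⁺: E→CF adds C, F; C→B adds B; CE→G adds G; AG→CDF adds D; CD→H adds H → {A, B, C, D, E, F, G, H}. Minimal: {E}⁺ = {B, C, E, F, G}; {A}⁺ = {A} — none reach the full schema.
{A, G}⁺: AG→CDF adds C, D, F; CD→H adds H; C→B adds B; DFH→BEG adds E → {A, B, C, D, E, F, G, H}. Minimal: {G}⁺ = {G}; {A}⁺ = {A} — none reach the full schema.
{D, E}⁺: E→CF adds C, F; CD→H adds H; C→B adds B; DFH→BEG adds G; DF→A adds A → {A, B, C, D, E, F, G, H}. Minimal: {E}⁺ = {B, C, E, F, G}; {D}⁺ = {D} — none reach the full schema.
{C, D, F}⁺: DF→A adds A; CD→H adds H; C→B adds B; DFH→BEG adds E, G → {A, B, C, D, E, F, G, H}. Minimal: {D, F}⁺ = {A, D, F}; {C, F}⁺ = {B, C, F}; {C, D}⁺ = {B, C, D, H} — none reach the full schema.
{D, F, G}⁺: DF→A adds A; AG→CDF adds C; CD→H adds H; C→B adds B; DFH→BEG adds E → {A, B, C, D, E, F, G, H}. Minimal: {F, G}⁺ = {F, G}; {D, G}⁺ = {D, G}; {D, F}⁺ = {A, D, F} — none reach the full schema.
{D, F, H}⁺: DF→A adds A; DFH→BEG adds B, E, G; E→CF adds C → {A, B, C, D, E, F, G, H}. Minimal: {F, H}⁺ = {F, H}; {D, H}⁺ = {B, D, H}; {D, F}⁺ = {A, D, F} — none reach the full schema.
Any other superkey contains one of these as a subset, so there are no further candidate keys.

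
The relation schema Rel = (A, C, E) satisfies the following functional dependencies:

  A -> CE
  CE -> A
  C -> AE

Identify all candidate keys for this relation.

{A}; {C}

{A}⁺: A→CE adds C, E → {A, C, E}.
{C}⁺: C→AE adds A, E → {A, C, E}.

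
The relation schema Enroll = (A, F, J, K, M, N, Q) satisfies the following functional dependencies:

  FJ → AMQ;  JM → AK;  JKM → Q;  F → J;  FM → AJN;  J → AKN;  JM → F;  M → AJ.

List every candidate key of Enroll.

{F}⁺: F→J adds J; J→AKN adds A, K, N; FJ→AMQ adds M, Q → {A, F, J, K, M, N, Q}.
{M}⁺: M→AJ adds A, J; JM→AK adds K; JKM→Q adds Q; J→AKN adds N; JM→F adds F → {A, F, J, K, M, N, Q}.

{F}; {M}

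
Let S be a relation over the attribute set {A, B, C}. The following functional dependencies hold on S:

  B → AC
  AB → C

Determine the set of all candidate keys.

B

Attribute B never appears on the right-hand side of any dependency, so B must belong to every candidate key.
{B}⁺ = {A, B, C}, which is all of the schema, so {B} is the only candidate key.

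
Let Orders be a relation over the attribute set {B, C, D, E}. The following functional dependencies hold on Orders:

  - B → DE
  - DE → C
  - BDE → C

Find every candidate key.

B

Attribute B never appears on the right-hand side of any dependency, so B must belong to every candidate key.
{B}⁺ = {B, C, D, E}, which is all of the schema, so {B} is the only candidate key.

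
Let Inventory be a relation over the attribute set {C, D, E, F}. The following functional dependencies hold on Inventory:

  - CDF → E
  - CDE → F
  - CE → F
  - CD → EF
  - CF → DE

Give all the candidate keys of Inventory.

{C, D}; {C, E}; {C, F}

Attribute C never appears on the right-hand side of any dependency, so C must belong to every candidate key.
{C}⁺ = {C}, which is not all of the schema, so we must add further attributes.
{C, D}⁺: CD→EF adds E, F → {C, D, E, F}.
{C, E}⁺: CE→F adds F; CF→DE adds D → {C, D, E, F}.
{C, F}⁺: CF→DE adds D, E → {C, D, E, F}.
Any other superkey contains one of these as a subset, so there are no further candidate keys.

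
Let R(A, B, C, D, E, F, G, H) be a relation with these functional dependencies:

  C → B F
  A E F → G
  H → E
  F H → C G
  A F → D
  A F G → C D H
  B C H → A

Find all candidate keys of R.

{C, H}⁺: C→BF adds B, F; H→E adds E; FH→CG adds G; BCH→A adds A; AF→D adds D → {A, B, C, D, E, F, G, H}. Minimal: {H}⁺ = {E, H}; {C}⁺ = {B, C, F} — none reach the full schema.
{F, H}⁺: H→E adds E; FH→CG adds C, G; C→BF adds B; BCH→A adds A; AF→D adds D → {A, B, C, D, E, F, G, H}. Minimal: {H}⁺ = {E, H}; {F}⁺ = {F} — none reach the full schema.
{A, C, E}⁺: C→BF adds B, F; AEF→G adds G; AF→D adds D; AFG→CDH adds H → {A, B, C, D, E, F, G, H}. Minimal: {C, E}⁺ = {B, C, E, F}; {A, E}⁺ = {A, E}; {A, C}⁺ = {A, B, C, D, F} — none reach the full schema.
{A, C, G}⁺: C→BF adds B, F; AF→D adds D; AFG→CDH adds H; H→E adds E → {A, B, C, D, E, F, G, H}. Minimal: {C, G}⁺ = {B, C, F, G}; {A, G}⁺ = {A, G}; {A, C}⁺ = {A, B, C, D, F} — none reach the full schema.
{A, E, F}⁺: AEF→G adds G; AF→D adds D; AFG→CDH adds C, H; C→BF adds B → {A, B, C, D, E, F, G, H}. Minimal: {E, F}⁺ = {E, F}; {A, F}⁺ = {A, D, F}; {A, E}⁺ = {A, E} — none reach the full schema.
{A, F, G}⁺: AF→D adds D; AFG→CDH adds C, H; C→BF adds B; H→E adds E → {A, B, C, D, E, F, G, H}. Minimal: {F, G}⁺ = {F, G}; {A, G}⁺ = {A, G}; {A, F}⁺ = {A, D, F} — none reach the full schema.
Any other superkey contains one of these as a subset, so there are no further candidate keys.

{C, H}, {F, H}, {A, C, E}, {A, C, G}, {A, E, F}, {A, F, G}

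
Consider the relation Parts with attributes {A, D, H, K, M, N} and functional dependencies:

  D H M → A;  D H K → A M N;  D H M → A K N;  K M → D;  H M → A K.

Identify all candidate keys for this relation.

Attribute H never appears on the right-hand side of any dependency, so H must belong to every candidate key.
{H}⁺ = {H}, which is not all of the schema, so we must add further attributes.
{H, M}⁺: HM→AK adds A, K; KM→D adds D; DHK→AMN adds N → {A, D, H, K, M, N}.
{D, H, K}⁺: DHK→AMN adds A, M, N → {A, D, H, K, M, N}.

HM, DHK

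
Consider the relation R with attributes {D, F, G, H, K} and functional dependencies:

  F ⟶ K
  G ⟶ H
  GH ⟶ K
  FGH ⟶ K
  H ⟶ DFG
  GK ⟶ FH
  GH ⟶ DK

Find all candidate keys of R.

(G); (H)

{G}⁺: G→H adds H; GH→K adds K; H→DFG adds D, F → {D, F, G, H, K}.
{H}⁺: H→DFG adds D, F, G; GH→DK adds K → {D, F, G, H, K}.
Any other superkey contains one of these as a subset, so there are no further candidate keys.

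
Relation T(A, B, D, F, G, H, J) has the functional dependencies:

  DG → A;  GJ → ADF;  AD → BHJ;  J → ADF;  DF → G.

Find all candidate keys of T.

{J}, {A, D}, {D, F}, {D, G}

{J}⁺: J→ADF adds A, D, F; DF→G adds G; AD→BHJ adds B, H → {A, B, D, F, G, H, J}.
{A, D}⁺: AD→BHJ adds B, H, J; J→ADF adds F; DF→G adds G → {A, B, D, F, G, H, J}. Minimal: {D}⁺ = {D}; {A}⁺ = {A} — none reach the full schema.
{D, F}⁺: DF→G adds G; DG→A adds A; AD→BHJ adds B, H, J → {A, B, D, F, G, H, J}. Minimal: {F}⁺ = {F}; {D}⁺ = {D} — none reach the full schema.
{D, G}⁺: DG→A adds A; AD→BHJ adds B, H, J; J→ADF adds F → {A, B, D, F, G, H, J}. Minimal: {G}⁺ = {G}; {D}⁺ = {D} — none reach the full schema.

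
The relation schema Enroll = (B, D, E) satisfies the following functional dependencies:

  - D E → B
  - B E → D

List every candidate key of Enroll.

{B, E}; {D, E}

Attribute E never appears on the right-hand side of any dependency, so E must belong to every candidate key.
{E}⁺ = {E}, which is not all of the schema, so we must add further attributes.
{B, E}⁺: BE→D adds D → {B, D, E}.
{D, E}⁺: DE→B adds B → {B, D, E}.
Any other superkey contains one of these as a subset, so there are no further candidate keys.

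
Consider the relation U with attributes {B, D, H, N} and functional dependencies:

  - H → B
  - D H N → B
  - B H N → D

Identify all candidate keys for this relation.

Attributes H, N never appear on any right-hand side, so every candidate key must contain {H, N}.
{H, N}⁺ = {B, D, H, N}, which is all of the schema, so {H, N} is the only candidate key.

HN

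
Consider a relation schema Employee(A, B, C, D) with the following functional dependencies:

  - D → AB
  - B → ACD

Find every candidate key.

{B}⁺: B→ACD adds A, C, D → {A, B, C, D}.
{D}⁺: D→AB adds A, B; B→ACD adds C → {A, B, C, D}.
Any other superkey contains one of these as a subset, so there are no further candidate keys.

B, D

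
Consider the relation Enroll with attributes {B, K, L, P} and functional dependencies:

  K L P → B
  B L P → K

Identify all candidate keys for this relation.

Attributes L, P never appear on any right-hand side, so every candidate key must contain {L, P}.
{L, P}⁺ = {L, P}, which is not all of the schema, so we must add further attributes.
{B, L, P}⁺: BLP→K adds K → {B, K, L, P}. Minimal: {L, P}⁺ = {L, P}; {B, P}⁺ = {B, P}; {B, L}⁺ = {B, L} — none reach the full schema.
{K, L, P}⁺: KLP→B adds B → {B, K, L, P}. Minimal: {L, P}⁺ = {L, P}; {K, P}⁺ = {K, P}; {K, L}⁺ = {K, L} — none reach the full schema.
Any other superkey contains one of these as a subset, so there are no further candidate keys.

{B, L, P}, {K, L, P}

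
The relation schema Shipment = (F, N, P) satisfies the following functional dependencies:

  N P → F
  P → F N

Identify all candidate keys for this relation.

{P}

Attribute P never appears on the right-hand side of any dependency, so P must belong to every candidate key.
{P}⁺ = {F, N, P}, which is all of the schema, so {P} is the only candidate key.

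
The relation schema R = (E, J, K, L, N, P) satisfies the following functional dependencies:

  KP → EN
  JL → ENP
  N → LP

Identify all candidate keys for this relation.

{J, K, L}; {J, K, N}; {J, K, P}

{J, K, L}⁺: JL→ENP adds E, N, P → {E, J, K, L, N, P}.
{J, K, N}⁺: N→LP adds L, P; KP→EN adds E → {E, J, K, L, N, P}.
{J, K, P}⁺: KP→EN adds E, N; N→LP adds L → {E, J, K, L, N, P}.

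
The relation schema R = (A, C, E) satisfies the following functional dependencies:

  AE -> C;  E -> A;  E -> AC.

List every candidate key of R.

(E)

{E}⁺: E→A adds A; E→AC adds C → {A, C, E}.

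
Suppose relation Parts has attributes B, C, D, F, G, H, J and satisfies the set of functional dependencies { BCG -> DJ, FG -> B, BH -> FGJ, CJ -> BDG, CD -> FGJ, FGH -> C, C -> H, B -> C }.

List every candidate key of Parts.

{B}; {C, D}; {C, J}; {F, G}

{B}⁺: B→C adds C; C→H adds H; BH→FGJ adds F, G, J; CJ→BDG adds D → {B, C, D, F, G, H, J}.
{C, D}⁺: CD→FGJ adds F, G, J; C→H adds H; FG→B adds B → {B, C, D, F, G, H, J}. Minimal: {D}⁺ = {D}; {C}⁺ = {C, H} — none reach the full schema.
{C, J}⁺: CJ→BDG adds B, D, G; CD→FGJ adds F; C→H adds H → {B, C, D, F, G, H, J}. Minimal: {J}⁺ = {J}; {C}⁺ = {C, H} — none reach the full schema.
{F, G}⁺: FG→B adds B; B→C adds C; BCG→DJ adds D, J; C→H adds H → {B, C, D, F, G, H, J}. Minimal: {G}⁺ = {G}; {F}⁺ = {F} — none reach the full schema.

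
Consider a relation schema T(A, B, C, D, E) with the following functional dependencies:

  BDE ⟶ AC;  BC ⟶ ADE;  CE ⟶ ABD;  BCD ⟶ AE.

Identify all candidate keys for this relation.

BC; CE; BDE

{B, C}⁺: BC→ADE adds A, D, E → {A, B, C, D, E}. Minimal: {C}⁺ = {C}; {B}⁺ = {B} — none reach the full schema.
{C, E}⁺: CE→ABD adds A, B, D → {A, B, C, D, E}. Minimal: {E}⁺ = {E}; {C}⁺ = {C} — none reach the full schema.
{B, D, E}⁺: BDE→AC adds A, C → {A, B, C, D, E}. Minimal: {D, E}⁺ = {D, E}; {B, E}⁺ = {B, E}; {B, D}⁺ = {B, D} — none reach the full schema.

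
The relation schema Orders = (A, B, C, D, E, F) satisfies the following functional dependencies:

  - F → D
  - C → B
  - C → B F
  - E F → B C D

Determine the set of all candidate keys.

Attributes A, E never appear on any right-hand side, so every candidate key must contain {A, E}.
{A, E}⁺ = {A, E}, which is not all of the schema, so we must add further attributes.
{A, C, E}⁺: C→B adds B; C→BF adds F; EF→BCD adds D → {A, B, C, D, E, F}. Minimal: {C, E}⁺ = {B, C, D, E, F}; {A, E}⁺ = {A, E}; {A, C}⁺ = {A, B, C, D, F} — none reach the full schema.
{A, E, F}⁺: F→D adds D; EF→BCD adds B, C → {A, B, C, D, E, F}. Minimal: {E, F}⁺ = {B, C, D, E, F}; {A, F}⁺ = {A, D, F}; {A, E}⁺ = {A, E} — none reach the full schema.

ACE, AEF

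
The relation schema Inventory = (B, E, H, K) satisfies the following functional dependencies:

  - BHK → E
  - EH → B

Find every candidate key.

(B, H, K), (E, H, K)

{B, H, K}⁺: BHK→E adds E → {B, E, H, K}.
{E, H, K}⁺: EH→B adds B → {B, E, H, K}.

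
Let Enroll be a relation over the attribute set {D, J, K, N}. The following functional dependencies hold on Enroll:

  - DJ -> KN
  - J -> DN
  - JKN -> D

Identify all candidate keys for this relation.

Attribute J never appears on the right-hand side of any dependency, so J must belong to every candidate key.
{J}⁺ = {D, J, K, N}, which is all of the schema, so {J} is the only candidate key.

(J)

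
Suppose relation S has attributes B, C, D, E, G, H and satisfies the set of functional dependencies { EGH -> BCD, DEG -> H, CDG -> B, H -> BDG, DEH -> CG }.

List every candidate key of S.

Attribute E never appears on the right-hand side of any dependency, so E must belong to every candidate key.
{E}⁺ = {E}, which is not all of the schema, so we must add further attributes.
{E, H}⁺: H→BDG adds B, D, G; DEH→CG adds C → {B, C, D, E, G, H}.
{D, E, G}⁺: DEG→H adds H; H→BDG adds B; DEH→CG adds C → {B, C, D, E, G, H}.

{E, H}, {D, E, G}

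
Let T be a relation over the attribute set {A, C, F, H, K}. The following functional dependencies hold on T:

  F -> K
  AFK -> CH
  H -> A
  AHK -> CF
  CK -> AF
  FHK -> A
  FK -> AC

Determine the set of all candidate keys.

{F}⁺: F→K adds K; FK→AC adds A, C; AFK→CH adds H → {A, C, F, H, K}.
{C, K}⁺: CK→AF adds A, F; AFK→CH adds H → {A, C, F, H, K}. Minimal: {K}⁺ = {K}; {C}⁺ = {C} — none reach the full schema.
{H, K}⁺: H→A adds A; AHK→CF adds C, F → {A, C, F, H, K}. Minimal: {K}⁺ = {K}; {H}⁺ = {A, H} — none reach the full schema.
Any other superkey contains one of these as a subset, so there are no further candidate keys.

F, CK, HK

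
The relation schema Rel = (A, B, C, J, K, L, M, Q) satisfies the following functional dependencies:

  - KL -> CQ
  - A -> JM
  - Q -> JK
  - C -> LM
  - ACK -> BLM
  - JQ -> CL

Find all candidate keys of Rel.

Attribute A never appears on the right-hand side of any dependency, so A must belong to every candidate key.
{A}⁺ = {A, J, M}, which is not all of the schema, so we must add further attributes.
{A, Q}⁺: A→JM adds J, M; Q→JK adds K; JQ→CL adds C, L; ACK→BLM adds B → {A, B, C, J, K, L, M, Q}. Minimal: {Q}⁺ = {C, J, K, L, M, Q}; {A}⁺ = {A, J, M} — none reach the full schema.
{A, C, K}⁺: A→JM adds J, M; C→LM adds L; ACK→BLM adds B; KL→CQ adds Q → {A, B, C, J, K, L, M, Q}. Minimal: {C, K}⁺ = {C, J, K, L, M, Q}; {A, K}⁺ = {A, J, K, M}; {A, C}⁺ = {A, C, J, L, M} — none reach the full schema.
{A, K, L}⁺: KL→CQ adds C, Q; A→JM adds J, M; ACK→BLM adds B → {A, B, C, J, K, L, M, Q}. Minimal: {K, L}⁺ = {C, J, K, L, M, Q}; {A, L}⁺ = {A, J, L, M}; {A, K}⁺ = {A, J, K, M} — none reach the full schema.

{A, Q}, {A, C, K}, {A, K, L}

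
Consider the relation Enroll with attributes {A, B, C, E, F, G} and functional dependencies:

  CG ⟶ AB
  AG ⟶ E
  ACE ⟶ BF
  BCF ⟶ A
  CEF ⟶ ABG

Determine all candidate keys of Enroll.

{C, G}, {A, C, E}, {C, E, F}

Attribute C never appears on the right-hand side of any dependency, so C must belong to every candidate key.
{C}⁺ = {C}, which is not all of the schema, so we must add further attributes.
{C, G}⁺: CG→AB adds A, B; AG→E adds E; ACE→BF adds F → {A, B, C, E, F, G}. Minimal: {G}⁺ = {G}; {C}⁺ = {C} — none reach the full schema.
{A, C, E}⁺: ACE→BF adds B, F; CEF→ABG adds G → {A, B, C, E, F, G}. Minimal: {C, E}⁺ = {C, E}; {A, E}⁺ = {A, E}; {A, C}⁺ = {A, C} — none reach the full schema.
{C, E, F}⁺: CEF→ABG adds A, B, G → {A, B, C, E, F, G}. Minimal: {E, F}⁺ = {E, F}; {C, F}⁺ = {C, F}; {C, E}⁺ = {C, E} — none reach the full schema.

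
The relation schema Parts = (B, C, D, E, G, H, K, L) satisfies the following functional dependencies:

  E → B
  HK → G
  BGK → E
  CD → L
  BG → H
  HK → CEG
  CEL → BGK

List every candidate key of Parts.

{C, D, E}, {D, H, K}, {B, D, G, K}, {D, E, G, K}

Attribute D never appears on the right-hand side of any dependency, so D must belong to every candidate key.
{D}⁺ = {D}, which is not all of the schema, so we must add further attributes.
{C, D, E}⁺: E→B adds B; CD→L adds L; CEL→BGK adds G, K; BG→H adds H → {B, C, D, E, G, H, K, L}.
{D, H, K}⁺: HK→G adds G; HK→CEG adds C, E; E→B adds B; CD→L adds L → {B, C, D, E, G, H, K, L}.
{B, D, G, K}⁺: BGK→E adds E; BG→H adds H; HK→CEG adds C; CD→L adds L → {B, C, D, E, G, H, K, L}.
{D, E, G, K}⁺: E→B adds B; BG→H adds H; HK→CEG adds C; CD→L adds L → {B, C, D, E, G, H, K, L}.
Any other superkey contains one of these as a subset, so there are no further candidate keys.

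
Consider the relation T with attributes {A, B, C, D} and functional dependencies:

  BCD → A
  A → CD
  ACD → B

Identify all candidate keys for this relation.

A, BCD

{A}⁺: A→CD adds C, D; ACD→B adds B → {A, B, C, D}.
{B, C, D}⁺: BCD→A adds A → {A, B, C, D}. Minimal: {C, D}⁺ = {C, D}; {B, D}⁺ = {B, D}; {B, C}⁺ = {B, C} — none reach the full schema.
Any other superkey contains one of these as a subset, so there are no further candidate keys.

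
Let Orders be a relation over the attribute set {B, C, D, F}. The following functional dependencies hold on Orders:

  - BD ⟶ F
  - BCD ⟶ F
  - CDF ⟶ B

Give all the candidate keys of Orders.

Attributes C, D never appear on any right-hand side, so every candidate key must contain {C, D}.
{C, D}⁺ = {C, D}, which is not all of the schema, so we must add further attributes.
{B, C, D}⁺: BD→F adds F → {B, C, D, F}.
{C, D, F}⁺: CDF→B adds B → {B, C, D, F}.

{B, C, D}; {C, D, F}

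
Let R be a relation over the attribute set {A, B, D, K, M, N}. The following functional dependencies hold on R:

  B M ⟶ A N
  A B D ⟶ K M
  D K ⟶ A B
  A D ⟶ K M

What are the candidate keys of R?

Attribute D never appears on the right-hand side of any dependency, so D must belong to every candidate key.
{D}⁺ = {D}, which is not all of the schema, so we must add further attributes.
{A, D}⁺: AD→KM adds K, M; DK→AB adds B; BM→AN adds N → {A, B, D, K, M, N}. Minimal: {D}⁺ = {D}; {A}⁺ = {A} — none reach the full schema.
{D, K}⁺: DK→AB adds A, B; AD→KM adds M; BM→AN adds N → {A, B, D, K, M, N}. Minimal: {K}⁺ = {K}; {D}⁺ = {D} — none reach the full schema.
{B, D, M}⁺: BM→AN adds A, N; ABD→KM adds K → {A, B, D, K, M, N}. Minimal: {D, M}⁺ = {D, M}; {B, M}⁺ = {A, B, M, N}; {B, D}⁺ = {B, D} — none reach the full schema.

{A, D}; {D, K}; {B, D, M}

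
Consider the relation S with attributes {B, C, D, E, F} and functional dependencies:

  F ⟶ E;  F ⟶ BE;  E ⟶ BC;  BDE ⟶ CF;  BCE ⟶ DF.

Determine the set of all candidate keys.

{E}⁺: E→BC adds B, C; BCE→DF adds D, F → {B, C, D, E, F}.
{F}⁺: F→E adds E; F→BE adds B; E→BC adds C; BCE→DF adds D → {B, C, D, E, F}.

{E}, {F}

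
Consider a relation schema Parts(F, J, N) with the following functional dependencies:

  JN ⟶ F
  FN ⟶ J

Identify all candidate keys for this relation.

(F, N), (J, N)

Attribute N never appears on the right-hand side of any dependency, so N must belong to every candidate key.
{N}⁺ = {N}, which is not all of the schema, so we must add further attributes.
{F, N}⁺: FN→J adds J → {F, J, N}.
{J, N}⁺: JN→F adds F → {F, J, N}.
Any other superkey contains one of these as a subset, so there are no further candidate keys.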